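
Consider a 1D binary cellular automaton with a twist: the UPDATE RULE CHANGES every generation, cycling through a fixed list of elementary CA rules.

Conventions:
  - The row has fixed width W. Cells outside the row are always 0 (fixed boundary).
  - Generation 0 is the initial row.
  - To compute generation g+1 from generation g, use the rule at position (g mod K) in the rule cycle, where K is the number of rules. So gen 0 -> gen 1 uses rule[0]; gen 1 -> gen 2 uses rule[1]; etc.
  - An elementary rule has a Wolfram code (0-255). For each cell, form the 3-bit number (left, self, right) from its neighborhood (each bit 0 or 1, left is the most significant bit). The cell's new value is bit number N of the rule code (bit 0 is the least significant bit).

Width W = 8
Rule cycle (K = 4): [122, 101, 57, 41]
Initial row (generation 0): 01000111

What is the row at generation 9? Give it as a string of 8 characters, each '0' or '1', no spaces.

Gen 0: 01000111
Gen 1 (rule 122): 10101101
Gen 2 (rule 101): 11110111
Gen 3 (rule 57): 10001100
Gen 4 (rule 41): 00101001
Gen 5 (rule 122): 01010110
Gen 6 (rule 101): 01111010
Gen 7 (rule 57): 01000101
Gen 8 (rule 41): 00010010
Gen 9 (rule 122): 00101101

Answer: 00101101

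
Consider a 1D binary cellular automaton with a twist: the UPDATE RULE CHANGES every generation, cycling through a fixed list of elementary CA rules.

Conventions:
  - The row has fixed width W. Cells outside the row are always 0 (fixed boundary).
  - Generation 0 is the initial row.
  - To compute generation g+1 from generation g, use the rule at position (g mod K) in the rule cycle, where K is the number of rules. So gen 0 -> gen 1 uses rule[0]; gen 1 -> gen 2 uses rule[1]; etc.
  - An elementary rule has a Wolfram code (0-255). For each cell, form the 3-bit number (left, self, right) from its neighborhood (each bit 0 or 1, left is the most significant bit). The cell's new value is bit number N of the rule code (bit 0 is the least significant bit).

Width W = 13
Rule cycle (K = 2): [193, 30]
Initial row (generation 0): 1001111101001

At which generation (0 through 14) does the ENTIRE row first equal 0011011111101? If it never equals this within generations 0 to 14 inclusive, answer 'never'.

Gen 0: 1001111101001
Gen 1 (rule 193): 0000111100000
Gen 2 (rule 30): 0001100010000
Gen 3 (rule 193): 1100101000111
Gen 4 (rule 30): 1011101101100
Gen 5 (rule 193): 0001100100101
Gen 6 (rule 30): 0011011111101
Gen 7 (rule 193): 1001001111100
Gen 8 (rule 30): 1111111000010
Gen 9 (rule 193): 0111111011000
Gen 10 (rule 30): 1100000010100
Gen 11 (rule 193): 0101111000001
Gen 12 (rule 30): 1101000100011
Gen 13 (rule 193): 0100010001001
Gen 14 (rule 30): 1110111011111

Answer: 6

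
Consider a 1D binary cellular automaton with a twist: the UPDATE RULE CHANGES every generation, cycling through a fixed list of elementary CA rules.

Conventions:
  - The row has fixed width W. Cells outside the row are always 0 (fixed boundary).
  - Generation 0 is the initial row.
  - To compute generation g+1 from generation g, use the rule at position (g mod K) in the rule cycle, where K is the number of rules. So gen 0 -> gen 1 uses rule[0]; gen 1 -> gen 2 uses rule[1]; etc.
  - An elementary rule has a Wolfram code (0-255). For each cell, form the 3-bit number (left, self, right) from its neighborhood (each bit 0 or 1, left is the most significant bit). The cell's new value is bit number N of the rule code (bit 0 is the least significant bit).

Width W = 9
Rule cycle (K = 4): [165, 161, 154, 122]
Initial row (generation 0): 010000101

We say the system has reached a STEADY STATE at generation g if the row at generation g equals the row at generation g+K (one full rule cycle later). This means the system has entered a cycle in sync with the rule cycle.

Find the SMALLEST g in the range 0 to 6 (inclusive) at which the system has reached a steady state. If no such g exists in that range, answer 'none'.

Answer: 4

Derivation:
Gen 0: 010000101
Gen 1 (rule 165): 010110111
Gen 2 (rule 161): 001001010
Gen 3 (rule 154): 010110001
Gen 4 (rule 122): 101111010
Gen 5 (rule 165): 110110110
Gen 6 (rule 161): 001001000
Gen 7 (rule 154): 010110100
Gen 8 (rule 122): 101111010
Gen 9 (rule 165): 110110110
Gen 10 (rule 161): 001001000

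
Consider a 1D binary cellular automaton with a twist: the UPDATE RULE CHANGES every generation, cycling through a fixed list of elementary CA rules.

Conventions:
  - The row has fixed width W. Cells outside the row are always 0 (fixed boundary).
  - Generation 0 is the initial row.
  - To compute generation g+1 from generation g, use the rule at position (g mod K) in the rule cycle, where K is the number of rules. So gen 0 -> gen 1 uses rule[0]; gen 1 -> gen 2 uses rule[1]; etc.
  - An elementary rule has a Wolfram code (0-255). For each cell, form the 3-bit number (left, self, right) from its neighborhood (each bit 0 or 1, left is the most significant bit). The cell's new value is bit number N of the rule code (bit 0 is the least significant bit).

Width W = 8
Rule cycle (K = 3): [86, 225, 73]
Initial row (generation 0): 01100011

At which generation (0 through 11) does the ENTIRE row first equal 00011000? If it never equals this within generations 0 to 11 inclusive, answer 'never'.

Answer: 3

Derivation:
Gen 0: 01100011
Gen 1 (rule 86): 10110101
Gen 2 (rule 225): 01011010
Gen 3 (rule 73): 00011000
Gen 4 (rule 86): 00101100
Gen 5 (rule 225): 10010101
Gen 6 (rule 73): 00000000
Gen 7 (rule 86): 00000000
Gen 8 (rule 225): 11111111
Gen 9 (rule 73): 10000001
Gen 10 (rule 86): 11000011
Gen 11 (rule 225): 01011001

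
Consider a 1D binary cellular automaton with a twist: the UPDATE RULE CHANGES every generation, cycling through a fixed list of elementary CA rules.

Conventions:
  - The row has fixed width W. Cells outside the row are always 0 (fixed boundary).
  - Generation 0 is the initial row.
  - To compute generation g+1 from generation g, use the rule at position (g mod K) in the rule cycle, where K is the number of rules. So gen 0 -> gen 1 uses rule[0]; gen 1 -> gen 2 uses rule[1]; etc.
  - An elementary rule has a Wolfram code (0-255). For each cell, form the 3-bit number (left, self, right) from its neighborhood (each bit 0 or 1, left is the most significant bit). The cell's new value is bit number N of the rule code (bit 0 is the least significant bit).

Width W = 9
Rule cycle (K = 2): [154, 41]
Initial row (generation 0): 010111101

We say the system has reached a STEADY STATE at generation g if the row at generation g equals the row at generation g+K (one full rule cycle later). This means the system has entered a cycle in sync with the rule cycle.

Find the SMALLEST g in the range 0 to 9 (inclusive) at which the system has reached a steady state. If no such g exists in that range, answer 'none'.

Gen 0: 010111101
Gen 1 (rule 154): 100111000
Gen 2 (rule 41): 000100011
Gen 3 (rule 154): 001010110
Gen 4 (rule 41): 100101100
Gen 5 (rule 154): 011001010
Gen 6 (rule 41): 010000100
Gen 7 (rule 154): 101001010
Gen 8 (rule 41): 010000100
Gen 9 (rule 154): 101001010
Gen 10 (rule 41): 010000100
Gen 11 (rule 154): 101001010

Answer: 6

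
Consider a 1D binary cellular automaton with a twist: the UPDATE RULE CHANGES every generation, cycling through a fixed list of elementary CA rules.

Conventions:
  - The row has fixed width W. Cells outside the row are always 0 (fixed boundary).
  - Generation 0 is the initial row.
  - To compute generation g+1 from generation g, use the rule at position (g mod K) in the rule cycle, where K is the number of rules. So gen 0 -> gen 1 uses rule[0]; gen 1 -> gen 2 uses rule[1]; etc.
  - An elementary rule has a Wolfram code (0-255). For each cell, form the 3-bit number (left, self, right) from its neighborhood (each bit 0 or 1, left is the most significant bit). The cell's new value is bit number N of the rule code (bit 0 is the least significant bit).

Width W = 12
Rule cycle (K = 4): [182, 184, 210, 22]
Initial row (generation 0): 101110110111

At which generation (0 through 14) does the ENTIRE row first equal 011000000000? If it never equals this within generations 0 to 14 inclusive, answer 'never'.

Gen 0: 101110110111
Gen 1 (rule 182): 110101001010
Gen 2 (rule 184): 101010100101
Gen 3 (rule 210): 000000011000
Gen 4 (rule 22): 000000100100
Gen 5 (rule 182): 000001111110
Gen 6 (rule 184): 000001111101
Gen 7 (rule 210): 000010111100
Gen 8 (rule 22): 000110000010
Gen 9 (rule 182): 001001000111
Gen 10 (rule 184): 000100100110
Gen 11 (rule 210): 001011011011
Gen 12 (rule 22): 011000000000
Gen 13 (rule 182): 100100000000
Gen 14 (rule 184): 010010000000

Answer: 12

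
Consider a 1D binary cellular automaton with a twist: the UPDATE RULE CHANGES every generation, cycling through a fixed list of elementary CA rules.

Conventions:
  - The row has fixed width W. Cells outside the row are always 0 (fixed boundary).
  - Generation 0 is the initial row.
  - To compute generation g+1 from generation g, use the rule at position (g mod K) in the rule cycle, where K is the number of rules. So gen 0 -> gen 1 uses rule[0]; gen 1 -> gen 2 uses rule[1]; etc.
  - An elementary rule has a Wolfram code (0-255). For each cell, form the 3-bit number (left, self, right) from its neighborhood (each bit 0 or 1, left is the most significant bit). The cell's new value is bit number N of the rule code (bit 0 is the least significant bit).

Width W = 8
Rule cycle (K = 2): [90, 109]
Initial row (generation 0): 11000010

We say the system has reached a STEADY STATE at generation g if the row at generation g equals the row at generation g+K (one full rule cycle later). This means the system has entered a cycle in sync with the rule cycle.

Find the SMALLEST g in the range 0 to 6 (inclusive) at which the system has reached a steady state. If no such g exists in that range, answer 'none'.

Answer: 4

Derivation:
Gen 0: 11000010
Gen 1 (rule 90): 11100101
Gen 2 (rule 109): 10100111
Gen 3 (rule 90): 00011101
Gen 4 (rule 109): 11010111
Gen 5 (rule 90): 11000101
Gen 6 (rule 109): 11010111
Gen 7 (rule 90): 11000101
Gen 8 (rule 109): 11010111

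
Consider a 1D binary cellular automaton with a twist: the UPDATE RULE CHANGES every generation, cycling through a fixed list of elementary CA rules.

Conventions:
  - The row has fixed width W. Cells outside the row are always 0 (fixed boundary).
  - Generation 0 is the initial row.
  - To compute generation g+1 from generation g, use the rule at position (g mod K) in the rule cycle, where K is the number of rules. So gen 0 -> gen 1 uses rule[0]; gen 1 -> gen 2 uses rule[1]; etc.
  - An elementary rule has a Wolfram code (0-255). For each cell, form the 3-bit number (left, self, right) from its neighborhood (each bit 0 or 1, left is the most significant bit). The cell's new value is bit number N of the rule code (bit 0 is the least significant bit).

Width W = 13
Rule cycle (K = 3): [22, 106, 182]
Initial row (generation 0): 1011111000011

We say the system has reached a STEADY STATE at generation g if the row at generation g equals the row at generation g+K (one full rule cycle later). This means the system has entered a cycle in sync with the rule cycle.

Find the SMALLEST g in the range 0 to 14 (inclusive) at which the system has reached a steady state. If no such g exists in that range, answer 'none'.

Gen 0: 1011111000011
Gen 1 (rule 22): 1000000100100
Gen 2 (rule 106): 0000001001000
Gen 3 (rule 182): 0000011111100
Gen 4 (rule 22): 0000100000010
Gen 5 (rule 106): 0001000000100
Gen 6 (rule 182): 0011100001110
Gen 7 (rule 22): 0100010010001
Gen 8 (rule 106): 1000100100010
Gen 9 (rule 182): 1101111110111
Gen 10 (rule 22): 0000000000000
Gen 11 (rule 106): 0000000000000
Gen 12 (rule 182): 0000000000000
Gen 13 (rule 22): 0000000000000
Gen 14 (rule 106): 0000000000000
Gen 15 (rule 182): 0000000000000
Gen 16 (rule 22): 0000000000000
Gen 17 (rule 106): 0000000000000

Answer: 10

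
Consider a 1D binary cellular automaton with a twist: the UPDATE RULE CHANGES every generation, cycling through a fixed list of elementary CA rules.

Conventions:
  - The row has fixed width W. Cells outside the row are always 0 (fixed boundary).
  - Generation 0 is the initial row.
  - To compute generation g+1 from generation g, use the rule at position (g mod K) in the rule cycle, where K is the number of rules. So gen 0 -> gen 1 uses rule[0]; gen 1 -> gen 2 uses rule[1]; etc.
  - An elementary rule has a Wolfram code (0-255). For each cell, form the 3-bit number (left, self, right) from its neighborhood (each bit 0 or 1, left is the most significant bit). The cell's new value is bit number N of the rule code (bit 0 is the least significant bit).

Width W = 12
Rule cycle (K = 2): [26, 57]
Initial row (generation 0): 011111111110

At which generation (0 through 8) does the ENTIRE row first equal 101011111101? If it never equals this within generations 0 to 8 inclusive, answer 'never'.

Gen 0: 011111111110
Gen 1 (rule 26): 110000000001
Gen 2 (rule 57): 101111111100
Gen 3 (rule 26): 001000000010
Gen 4 (rule 57): 100111111001
Gen 5 (rule 26): 011100000110
Gen 6 (rule 57): 010011110101
Gen 7 (rule 26): 101110000000
Gen 8 (rule 57): 011001111111

Answer: never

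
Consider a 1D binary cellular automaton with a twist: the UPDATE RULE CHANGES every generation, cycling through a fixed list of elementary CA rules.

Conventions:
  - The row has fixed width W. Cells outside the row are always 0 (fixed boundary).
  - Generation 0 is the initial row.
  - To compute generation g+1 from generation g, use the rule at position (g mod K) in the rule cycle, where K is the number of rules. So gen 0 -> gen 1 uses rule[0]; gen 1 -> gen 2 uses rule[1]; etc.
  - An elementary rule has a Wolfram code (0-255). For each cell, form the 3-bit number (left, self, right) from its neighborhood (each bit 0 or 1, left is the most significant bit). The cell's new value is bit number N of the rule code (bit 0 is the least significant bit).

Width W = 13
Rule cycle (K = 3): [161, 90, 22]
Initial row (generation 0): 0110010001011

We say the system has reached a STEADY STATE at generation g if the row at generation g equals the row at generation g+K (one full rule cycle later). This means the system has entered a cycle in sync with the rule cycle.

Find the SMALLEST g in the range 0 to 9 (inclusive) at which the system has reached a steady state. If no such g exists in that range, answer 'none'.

Answer: 7

Derivation:
Gen 0: 0110010001011
Gen 1 (rule 161): 0000000100100
Gen 2 (rule 90): 0000001011010
Gen 3 (rule 22): 0000011000011
Gen 4 (rule 161): 1111000011000
Gen 5 (rule 90): 1001100111100
Gen 6 (rule 22): 1110011000010
Gen 7 (rule 161): 0100000011000
Gen 8 (rule 90): 1010000111100
Gen 9 (rule 22): 1011001000010
Gen 10 (rule 161): 0100000011000
Gen 11 (rule 90): 1010000111100
Gen 12 (rule 22): 1011001000010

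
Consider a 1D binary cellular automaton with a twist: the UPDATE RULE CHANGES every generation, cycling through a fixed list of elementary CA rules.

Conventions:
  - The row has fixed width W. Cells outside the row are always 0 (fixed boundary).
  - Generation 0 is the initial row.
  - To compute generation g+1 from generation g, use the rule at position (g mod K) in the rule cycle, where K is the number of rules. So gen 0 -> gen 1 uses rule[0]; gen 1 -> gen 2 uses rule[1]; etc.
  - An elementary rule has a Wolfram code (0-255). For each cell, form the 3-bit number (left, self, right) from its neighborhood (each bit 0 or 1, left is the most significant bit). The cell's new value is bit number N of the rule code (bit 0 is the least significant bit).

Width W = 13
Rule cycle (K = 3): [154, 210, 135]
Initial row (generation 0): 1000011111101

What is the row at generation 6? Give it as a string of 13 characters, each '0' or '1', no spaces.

Answer: 1010100100100

Derivation:
Gen 0: 1000011111101
Gen 1 (rule 154): 0100111111000
Gen 2 (rule 210): 1011011111100
Gen 3 (rule 135): 1000001111001
Gen 4 (rule 154): 0100011110110
Gen 5 (rule 210): 1010101110011
Gen 6 (rule 135): 1010100100100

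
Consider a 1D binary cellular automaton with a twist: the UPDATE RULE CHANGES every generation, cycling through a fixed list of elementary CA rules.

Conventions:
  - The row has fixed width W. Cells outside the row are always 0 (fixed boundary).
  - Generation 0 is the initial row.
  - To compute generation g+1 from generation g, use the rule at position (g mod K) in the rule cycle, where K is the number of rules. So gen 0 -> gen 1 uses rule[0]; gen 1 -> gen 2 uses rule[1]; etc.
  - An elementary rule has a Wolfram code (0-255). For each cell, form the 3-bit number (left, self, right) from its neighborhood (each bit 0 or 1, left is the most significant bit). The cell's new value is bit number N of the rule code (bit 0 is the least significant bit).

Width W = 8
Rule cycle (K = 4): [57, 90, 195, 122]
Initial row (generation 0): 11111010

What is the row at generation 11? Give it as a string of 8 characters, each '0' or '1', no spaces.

Gen 0: 11111010
Gen 1 (rule 57): 10000101
Gen 2 (rule 90): 01001000
Gen 3 (rule 195): 10010011
Gen 4 (rule 122): 01101111
Gen 5 (rule 57): 01011000
Gen 6 (rule 90): 10011100
Gen 7 (rule 195): 00101101
Gen 8 (rule 122): 01011110
Gen 9 (rule 57): 00110001
Gen 10 (rule 90): 01111010
Gen 11 (rule 195): 10111000

Answer: 10111000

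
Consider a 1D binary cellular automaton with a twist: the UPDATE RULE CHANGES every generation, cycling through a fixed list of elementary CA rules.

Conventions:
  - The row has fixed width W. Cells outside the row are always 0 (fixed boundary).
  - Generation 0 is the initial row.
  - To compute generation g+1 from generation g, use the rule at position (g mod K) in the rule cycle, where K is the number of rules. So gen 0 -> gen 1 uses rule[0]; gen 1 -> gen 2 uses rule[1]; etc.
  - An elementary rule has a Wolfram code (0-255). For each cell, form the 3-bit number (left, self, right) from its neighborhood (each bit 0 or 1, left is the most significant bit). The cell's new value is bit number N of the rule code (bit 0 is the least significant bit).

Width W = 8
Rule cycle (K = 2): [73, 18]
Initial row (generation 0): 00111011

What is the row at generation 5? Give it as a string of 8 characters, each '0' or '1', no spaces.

Answer: 11111111

Derivation:
Gen 0: 00111011
Gen 1 (rule 73): 10101011
Gen 2 (rule 18): 00000000
Gen 3 (rule 73): 11111111
Gen 4 (rule 18): 00000000
Gen 5 (rule 73): 11111111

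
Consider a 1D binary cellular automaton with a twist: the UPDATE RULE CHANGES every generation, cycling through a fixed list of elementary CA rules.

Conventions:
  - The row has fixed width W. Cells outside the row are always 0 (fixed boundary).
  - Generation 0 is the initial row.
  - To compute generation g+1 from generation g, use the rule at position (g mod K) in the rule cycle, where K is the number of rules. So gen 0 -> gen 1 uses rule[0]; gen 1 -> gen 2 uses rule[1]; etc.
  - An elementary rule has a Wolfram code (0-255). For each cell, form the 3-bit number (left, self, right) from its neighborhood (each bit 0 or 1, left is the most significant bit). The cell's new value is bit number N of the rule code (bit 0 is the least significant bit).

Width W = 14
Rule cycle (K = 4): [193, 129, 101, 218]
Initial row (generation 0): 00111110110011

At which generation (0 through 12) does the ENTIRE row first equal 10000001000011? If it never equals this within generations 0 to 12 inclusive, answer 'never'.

Answer: 10

Derivation:
Gen 0: 00111110110011
Gen 1 (rule 193): 10011110010001
Gen 2 (rule 129): 00001100000100
Gen 3 (rule 101): 11100101110101
Gen 4 (rule 218): 11111001110000
Gen 5 (rule 193): 01111000110111
Gen 6 (rule 129): 00110010000010
Gen 7 (rule 101): 10010010111010
Gen 8 (rule 218): 01101100111001
Gen 9 (rule 193): 00100100011000
Gen 10 (rule 129): 10000001000011
Gen 11 (rule 101): 10111101011001
Gen 12 (rule 218): 00111100011110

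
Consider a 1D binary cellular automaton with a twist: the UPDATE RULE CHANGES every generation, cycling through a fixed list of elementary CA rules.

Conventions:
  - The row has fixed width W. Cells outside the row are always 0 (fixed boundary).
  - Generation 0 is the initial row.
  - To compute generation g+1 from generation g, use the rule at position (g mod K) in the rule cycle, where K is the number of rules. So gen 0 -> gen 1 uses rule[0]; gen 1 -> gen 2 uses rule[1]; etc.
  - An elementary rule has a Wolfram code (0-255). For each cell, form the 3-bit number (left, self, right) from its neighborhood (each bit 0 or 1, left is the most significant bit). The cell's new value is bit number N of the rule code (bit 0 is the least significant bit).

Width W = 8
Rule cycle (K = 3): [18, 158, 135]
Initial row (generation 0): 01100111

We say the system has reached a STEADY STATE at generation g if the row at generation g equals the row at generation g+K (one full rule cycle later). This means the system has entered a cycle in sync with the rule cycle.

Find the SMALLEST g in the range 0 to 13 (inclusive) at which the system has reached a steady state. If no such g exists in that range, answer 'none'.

Gen 0: 01100111
Gen 1 (rule 18): 10011000
Gen 2 (rule 158): 11110100
Gen 3 (rule 135): 01100101
Gen 4 (rule 18): 10011000
Gen 5 (rule 158): 11110100
Gen 6 (rule 135): 01100101
Gen 7 (rule 18): 10011000
Gen 8 (rule 158): 11110100
Gen 9 (rule 135): 01100101
Gen 10 (rule 18): 10011000
Gen 11 (rule 158): 11110100
Gen 12 (rule 135): 01100101
Gen 13 (rule 18): 10011000
Gen 14 (rule 158): 11110100
Gen 15 (rule 135): 01100101
Gen 16 (rule 18): 10011000

Answer: 1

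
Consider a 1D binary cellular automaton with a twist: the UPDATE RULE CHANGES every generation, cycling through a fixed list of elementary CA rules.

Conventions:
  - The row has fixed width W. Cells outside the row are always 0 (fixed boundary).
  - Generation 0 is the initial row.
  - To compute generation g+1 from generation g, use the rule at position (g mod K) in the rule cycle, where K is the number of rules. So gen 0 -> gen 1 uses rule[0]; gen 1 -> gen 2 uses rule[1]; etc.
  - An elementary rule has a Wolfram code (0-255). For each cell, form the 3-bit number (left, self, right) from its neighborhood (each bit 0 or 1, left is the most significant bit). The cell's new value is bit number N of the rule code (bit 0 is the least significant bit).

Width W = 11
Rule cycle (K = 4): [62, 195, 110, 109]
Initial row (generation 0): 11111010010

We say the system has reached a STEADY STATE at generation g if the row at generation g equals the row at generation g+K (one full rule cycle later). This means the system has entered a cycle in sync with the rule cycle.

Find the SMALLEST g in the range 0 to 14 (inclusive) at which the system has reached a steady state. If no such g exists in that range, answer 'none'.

Answer: 5

Derivation:
Gen 0: 11111010010
Gen 1 (rule 62): 10000111111
Gen 2 (rule 195): 00111011111
Gen 3 (rule 110): 01101110001
Gen 4 (rule 109): 01111010101
Gen 5 (rule 62): 11000111111
Gen 6 (rule 195): 01011011111
Gen 7 (rule 110): 11111110001
Gen 8 (rule 109): 10000010101
Gen 9 (rule 62): 11000111111
Gen 10 (rule 195): 01011011111
Gen 11 (rule 110): 11111110001
Gen 12 (rule 109): 10000010101
Gen 13 (rule 62): 11000111111
Gen 14 (rule 195): 01011011111
Gen 15 (rule 110): 11111110001
Gen 16 (rule 109): 10000010101
Gen 17 (rule 62): 11000111111
Gen 18 (rule 195): 01011011111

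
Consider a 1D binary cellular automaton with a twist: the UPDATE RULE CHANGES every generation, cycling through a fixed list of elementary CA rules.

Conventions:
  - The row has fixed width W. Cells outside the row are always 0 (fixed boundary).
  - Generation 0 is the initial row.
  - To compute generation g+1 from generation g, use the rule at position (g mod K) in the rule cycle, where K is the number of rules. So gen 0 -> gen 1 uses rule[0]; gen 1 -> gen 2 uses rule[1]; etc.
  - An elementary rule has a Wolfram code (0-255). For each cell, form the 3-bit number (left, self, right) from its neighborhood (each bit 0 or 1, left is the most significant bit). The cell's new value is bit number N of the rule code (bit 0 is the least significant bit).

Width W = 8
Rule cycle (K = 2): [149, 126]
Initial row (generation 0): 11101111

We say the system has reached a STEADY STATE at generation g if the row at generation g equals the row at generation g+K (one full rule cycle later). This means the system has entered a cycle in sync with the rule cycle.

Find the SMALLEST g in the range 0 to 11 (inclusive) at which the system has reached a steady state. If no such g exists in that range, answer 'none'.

Gen 0: 11101111
Gen 1 (rule 149): 01000110
Gen 2 (rule 126): 11101111
Gen 3 (rule 149): 01000110
Gen 4 (rule 126): 11101111
Gen 5 (rule 149): 01000110
Gen 6 (rule 126): 11101111
Gen 7 (rule 149): 01000110
Gen 8 (rule 126): 11101111
Gen 9 (rule 149): 01000110
Gen 10 (rule 126): 11101111
Gen 11 (rule 149): 01000110
Gen 12 (rule 126): 11101111
Gen 13 (rule 149): 01000110

Answer: 0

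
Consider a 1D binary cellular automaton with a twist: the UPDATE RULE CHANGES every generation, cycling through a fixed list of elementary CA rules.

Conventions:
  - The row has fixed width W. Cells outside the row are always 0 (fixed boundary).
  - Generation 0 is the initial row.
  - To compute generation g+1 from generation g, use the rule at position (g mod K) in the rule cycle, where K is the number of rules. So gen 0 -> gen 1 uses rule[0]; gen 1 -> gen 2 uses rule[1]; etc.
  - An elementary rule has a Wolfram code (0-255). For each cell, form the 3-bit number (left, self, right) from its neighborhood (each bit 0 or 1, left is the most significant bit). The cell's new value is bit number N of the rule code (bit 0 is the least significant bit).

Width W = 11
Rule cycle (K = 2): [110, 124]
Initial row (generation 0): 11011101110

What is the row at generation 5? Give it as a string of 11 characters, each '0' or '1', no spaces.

Answer: 10000111111

Derivation:
Gen 0: 11011101110
Gen 1 (rule 110): 11110111010
Gen 2 (rule 124): 10011101111
Gen 3 (rule 110): 10110111001
Gen 4 (rule 124): 11111101101
Gen 5 (rule 110): 10000111111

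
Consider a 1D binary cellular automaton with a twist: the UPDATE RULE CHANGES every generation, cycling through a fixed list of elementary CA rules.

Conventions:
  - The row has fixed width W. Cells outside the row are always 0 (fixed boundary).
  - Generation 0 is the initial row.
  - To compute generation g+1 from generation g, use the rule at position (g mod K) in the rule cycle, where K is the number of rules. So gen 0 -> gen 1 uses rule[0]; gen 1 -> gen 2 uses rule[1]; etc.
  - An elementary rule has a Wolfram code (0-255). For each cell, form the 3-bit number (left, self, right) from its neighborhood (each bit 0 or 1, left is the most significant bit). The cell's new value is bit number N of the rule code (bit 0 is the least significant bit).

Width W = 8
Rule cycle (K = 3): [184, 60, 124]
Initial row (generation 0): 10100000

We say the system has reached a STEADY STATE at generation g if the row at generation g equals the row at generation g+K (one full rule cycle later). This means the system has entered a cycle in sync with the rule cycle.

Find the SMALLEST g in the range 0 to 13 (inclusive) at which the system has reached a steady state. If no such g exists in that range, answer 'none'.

Gen 0: 10100000
Gen 1 (rule 184): 01010000
Gen 2 (rule 60): 01111000
Gen 3 (rule 124): 01001100
Gen 4 (rule 184): 00101010
Gen 5 (rule 60): 00111111
Gen 6 (rule 124): 00100001
Gen 7 (rule 184): 00010000
Gen 8 (rule 60): 00011000
Gen 9 (rule 124): 00011100
Gen 10 (rule 184): 00011010
Gen 11 (rule 60): 00010111
Gen 12 (rule 124): 00011101
Gen 13 (rule 184): 00011010
Gen 14 (rule 60): 00010111
Gen 15 (rule 124): 00011101
Gen 16 (rule 184): 00011010

Answer: 10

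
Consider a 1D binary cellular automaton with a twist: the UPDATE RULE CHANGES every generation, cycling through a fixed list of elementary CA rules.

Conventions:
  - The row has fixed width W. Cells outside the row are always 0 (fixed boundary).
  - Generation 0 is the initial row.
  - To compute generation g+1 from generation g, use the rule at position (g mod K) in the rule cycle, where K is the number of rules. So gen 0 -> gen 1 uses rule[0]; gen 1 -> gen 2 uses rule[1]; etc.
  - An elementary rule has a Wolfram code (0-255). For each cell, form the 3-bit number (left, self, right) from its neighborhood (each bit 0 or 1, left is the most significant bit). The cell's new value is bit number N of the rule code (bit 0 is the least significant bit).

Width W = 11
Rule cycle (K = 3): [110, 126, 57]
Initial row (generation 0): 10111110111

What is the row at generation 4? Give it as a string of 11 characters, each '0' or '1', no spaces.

Answer: 11111111100

Derivation:
Gen 0: 10111110111
Gen 1 (rule 110): 11100011101
Gen 2 (rule 126): 10110110111
Gen 3 (rule 57): 01101101100
Gen 4 (rule 110): 11111111100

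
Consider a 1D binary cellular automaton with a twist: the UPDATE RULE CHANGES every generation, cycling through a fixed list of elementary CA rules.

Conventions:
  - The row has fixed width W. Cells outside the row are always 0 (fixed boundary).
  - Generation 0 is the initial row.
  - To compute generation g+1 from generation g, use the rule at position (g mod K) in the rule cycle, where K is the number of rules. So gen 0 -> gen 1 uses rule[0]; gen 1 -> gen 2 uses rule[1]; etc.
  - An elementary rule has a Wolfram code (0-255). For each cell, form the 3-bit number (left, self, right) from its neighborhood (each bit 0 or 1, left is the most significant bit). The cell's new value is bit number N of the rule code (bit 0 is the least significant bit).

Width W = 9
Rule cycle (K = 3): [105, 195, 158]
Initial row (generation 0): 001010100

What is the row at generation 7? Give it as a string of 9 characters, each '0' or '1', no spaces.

Answer: 110010101

Derivation:
Gen 0: 001010100
Gen 1 (rule 105): 100101001
Gen 2 (rule 195): 001000010
Gen 3 (rule 158): 011100111
Gen 4 (rule 105): 010100101
Gen 5 (rule 195): 100001000
Gen 6 (rule 158): 110011100
Gen 7 (rule 105): 110010101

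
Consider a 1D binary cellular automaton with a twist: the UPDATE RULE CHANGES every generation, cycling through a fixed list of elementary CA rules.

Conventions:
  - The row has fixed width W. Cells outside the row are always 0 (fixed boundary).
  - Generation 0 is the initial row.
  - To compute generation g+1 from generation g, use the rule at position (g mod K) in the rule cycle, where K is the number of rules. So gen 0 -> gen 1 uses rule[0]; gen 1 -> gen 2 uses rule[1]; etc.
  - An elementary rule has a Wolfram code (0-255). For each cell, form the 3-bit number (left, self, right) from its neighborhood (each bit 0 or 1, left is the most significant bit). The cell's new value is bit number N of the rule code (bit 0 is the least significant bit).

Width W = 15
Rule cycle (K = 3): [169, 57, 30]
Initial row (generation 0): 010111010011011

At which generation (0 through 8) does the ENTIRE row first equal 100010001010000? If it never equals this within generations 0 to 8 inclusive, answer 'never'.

Answer: never

Derivation:
Gen 0: 010111010011011
Gen 1 (rule 169): 001110100010110
Gen 2 (rule 57): 101001011001101
Gen 3 (rule 30): 101111010111001
Gen 4 (rule 169): 011110101110000
Gen 5 (rule 57): 010001011001111
Gen 6 (rule 30): 111011010111000
Gen 7 (rule 169): 110110101110011
Gen 8 (rule 57): 101101011001010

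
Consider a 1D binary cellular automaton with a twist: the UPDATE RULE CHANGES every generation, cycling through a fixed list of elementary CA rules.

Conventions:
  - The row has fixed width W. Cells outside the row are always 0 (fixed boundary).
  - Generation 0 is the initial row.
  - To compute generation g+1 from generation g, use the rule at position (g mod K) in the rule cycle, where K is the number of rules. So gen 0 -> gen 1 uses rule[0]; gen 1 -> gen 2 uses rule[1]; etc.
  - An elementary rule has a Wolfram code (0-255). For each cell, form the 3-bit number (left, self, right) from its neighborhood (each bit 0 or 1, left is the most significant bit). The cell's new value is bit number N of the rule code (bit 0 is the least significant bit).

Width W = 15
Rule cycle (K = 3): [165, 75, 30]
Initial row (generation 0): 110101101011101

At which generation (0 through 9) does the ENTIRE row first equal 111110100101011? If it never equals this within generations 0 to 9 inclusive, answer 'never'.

Answer: never

Derivation:
Gen 0: 110101101011101
Gen 1 (rule 165): 001110011101011
Gen 2 (rule 75): 111010110100011
Gen 3 (rule 30): 100010100110110
Gen 4 (rule 165): 101011100001000
Gen 5 (rule 75): 000010101110011
Gen 6 (rule 30): 000110101001110
Gen 7 (rule 165): 110001111000100
Gen 8 (rule 75): 110111001011001
Gen 9 (rule 30): 100100111010111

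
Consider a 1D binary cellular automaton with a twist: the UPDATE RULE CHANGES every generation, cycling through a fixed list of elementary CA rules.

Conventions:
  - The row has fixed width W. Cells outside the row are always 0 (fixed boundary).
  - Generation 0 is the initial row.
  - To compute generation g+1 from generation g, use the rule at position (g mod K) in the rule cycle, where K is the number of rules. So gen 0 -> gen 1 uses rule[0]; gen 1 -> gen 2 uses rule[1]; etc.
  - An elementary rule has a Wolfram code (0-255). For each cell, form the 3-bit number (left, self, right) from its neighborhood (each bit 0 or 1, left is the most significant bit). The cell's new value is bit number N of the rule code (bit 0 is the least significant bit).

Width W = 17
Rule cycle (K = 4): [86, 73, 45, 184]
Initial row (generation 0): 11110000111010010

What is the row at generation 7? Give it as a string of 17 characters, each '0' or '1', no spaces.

Answer: 11111010011111010

Derivation:
Gen 0: 11110000111010010
Gen 1 (rule 86): 00011001001011111
Gen 2 (rule 73): 11011000000010001
Gen 3 (rule 45): 10110011111010101
Gen 4 (rule 184): 01101011110101010
Gen 5 (rule 86): 10101000010101011
Gen 6 (rule 73): 00000011000000011
Gen 7 (rule 45): 11111010011111010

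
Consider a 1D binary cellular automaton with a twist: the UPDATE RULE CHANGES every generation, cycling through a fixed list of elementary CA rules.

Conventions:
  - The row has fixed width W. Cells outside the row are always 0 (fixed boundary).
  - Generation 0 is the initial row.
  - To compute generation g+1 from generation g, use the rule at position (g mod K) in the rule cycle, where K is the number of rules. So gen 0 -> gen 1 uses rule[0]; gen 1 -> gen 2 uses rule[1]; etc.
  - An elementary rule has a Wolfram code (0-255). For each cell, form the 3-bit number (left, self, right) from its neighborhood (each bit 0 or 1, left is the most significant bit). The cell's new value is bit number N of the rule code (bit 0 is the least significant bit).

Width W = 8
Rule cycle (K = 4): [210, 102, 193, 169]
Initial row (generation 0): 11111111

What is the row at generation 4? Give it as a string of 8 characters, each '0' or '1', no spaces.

Answer: 10111001

Derivation:
Gen 0: 11111111
Gen 1 (rule 210): 01111111
Gen 2 (rule 102): 10000001
Gen 3 (rule 193): 00111100
Gen 4 (rule 169): 10111001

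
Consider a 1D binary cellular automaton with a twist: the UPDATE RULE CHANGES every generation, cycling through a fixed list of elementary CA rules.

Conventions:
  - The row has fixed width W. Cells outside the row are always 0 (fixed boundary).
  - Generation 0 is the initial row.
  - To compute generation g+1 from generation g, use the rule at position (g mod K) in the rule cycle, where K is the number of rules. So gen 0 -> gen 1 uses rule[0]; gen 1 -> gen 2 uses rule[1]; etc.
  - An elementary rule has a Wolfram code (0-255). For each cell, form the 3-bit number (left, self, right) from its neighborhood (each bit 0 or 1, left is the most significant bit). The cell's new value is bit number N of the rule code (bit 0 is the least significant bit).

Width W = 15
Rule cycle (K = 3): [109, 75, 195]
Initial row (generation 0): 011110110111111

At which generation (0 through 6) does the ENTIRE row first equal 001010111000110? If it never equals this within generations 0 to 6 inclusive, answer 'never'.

Gen 0: 011110110111111
Gen 1 (rule 109): 010011111100001
Gen 2 (rule 75): 100110000101110
Gen 3 (rule 195): 001010111000110
Gen 4 (rule 109): 101111101010110
Gen 5 (rule 75): 001000100000110
Gen 6 (rule 195): 110011001111010

Answer: 3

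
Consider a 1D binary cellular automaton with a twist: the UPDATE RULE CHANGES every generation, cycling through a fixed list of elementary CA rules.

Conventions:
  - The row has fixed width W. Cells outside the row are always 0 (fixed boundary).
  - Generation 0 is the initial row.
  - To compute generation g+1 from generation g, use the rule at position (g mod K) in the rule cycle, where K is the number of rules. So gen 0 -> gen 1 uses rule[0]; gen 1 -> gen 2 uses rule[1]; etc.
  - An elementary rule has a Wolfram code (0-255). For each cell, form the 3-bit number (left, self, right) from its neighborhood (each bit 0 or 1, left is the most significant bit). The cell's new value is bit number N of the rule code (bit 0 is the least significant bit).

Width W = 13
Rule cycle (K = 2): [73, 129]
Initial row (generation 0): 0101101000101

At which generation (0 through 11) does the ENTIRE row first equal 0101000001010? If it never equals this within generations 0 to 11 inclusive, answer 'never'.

Gen 0: 0101101000101
Gen 1 (rule 73): 0001100010000
Gen 2 (rule 129): 1100001000111
Gen 3 (rule 73): 1101100010101
Gen 4 (rule 129): 0000001000000
Gen 5 (rule 73): 1111100011111
Gen 6 (rule 129): 0111001001110
Gen 7 (rule 73): 0101000001010
Gen 8 (rule 129): 0000011100000
Gen 9 (rule 73): 1111010101111
Gen 10 (rule 129): 0110000000110
Gen 11 (rule 73): 0110111110110

Answer: 7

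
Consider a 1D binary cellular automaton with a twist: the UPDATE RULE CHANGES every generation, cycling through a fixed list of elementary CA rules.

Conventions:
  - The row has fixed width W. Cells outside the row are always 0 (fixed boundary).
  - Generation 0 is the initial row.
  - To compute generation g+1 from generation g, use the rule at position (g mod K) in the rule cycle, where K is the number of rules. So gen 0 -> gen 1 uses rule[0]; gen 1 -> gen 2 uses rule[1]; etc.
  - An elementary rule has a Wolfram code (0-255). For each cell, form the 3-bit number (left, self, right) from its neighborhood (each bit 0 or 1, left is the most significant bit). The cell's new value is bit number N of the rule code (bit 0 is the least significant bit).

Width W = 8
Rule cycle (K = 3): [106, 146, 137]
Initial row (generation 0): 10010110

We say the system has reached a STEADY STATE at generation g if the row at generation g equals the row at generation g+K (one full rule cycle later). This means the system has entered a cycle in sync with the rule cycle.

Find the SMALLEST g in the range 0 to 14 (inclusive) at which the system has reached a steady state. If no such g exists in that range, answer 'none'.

Gen 0: 10010110
Gen 1 (rule 106): 00101110
Gen 2 (rule 146): 01000101
Gen 3 (rule 137): 00010000
Gen 4 (rule 106): 00100000
Gen 5 (rule 146): 01010000
Gen 6 (rule 137): 00000111
Gen 7 (rule 106): 00001101
Gen 8 (rule 146): 00010000
Gen 9 (rule 137): 11000111
Gen 10 (rule 106): 11001101
Gen 11 (rule 146): 00110000
Gen 12 (rule 137): 10100111
Gen 13 (rule 106): 01001101
Gen 14 (rule 146): 10110000
Gen 15 (rule 137): 00100111
Gen 16 (rule 106): 01001101
Gen 17 (rule 146): 10110000

Answer: 13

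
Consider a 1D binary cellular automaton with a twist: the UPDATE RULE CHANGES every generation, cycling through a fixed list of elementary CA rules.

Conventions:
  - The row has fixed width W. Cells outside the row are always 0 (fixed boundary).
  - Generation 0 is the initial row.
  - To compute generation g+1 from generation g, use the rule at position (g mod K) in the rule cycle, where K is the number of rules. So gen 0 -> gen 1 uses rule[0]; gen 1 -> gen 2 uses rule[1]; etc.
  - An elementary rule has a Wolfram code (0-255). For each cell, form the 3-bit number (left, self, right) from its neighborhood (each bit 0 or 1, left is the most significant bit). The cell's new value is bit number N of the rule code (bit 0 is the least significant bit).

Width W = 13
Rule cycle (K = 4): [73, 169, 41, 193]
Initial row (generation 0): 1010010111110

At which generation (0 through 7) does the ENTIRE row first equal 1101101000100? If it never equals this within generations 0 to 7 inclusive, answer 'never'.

Answer: never

Derivation:
Gen 0: 1010010111110
Gen 1 (rule 73): 0000000100010
Gen 2 (rule 169): 1111110001000
Gen 3 (rule 41): 1000000100011
Gen 4 (rule 193): 0011110001001
Gen 5 (rule 73): 1010010100000
Gen 6 (rule 169): 0100001001111
Gen 7 (rule 41): 0001100001000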